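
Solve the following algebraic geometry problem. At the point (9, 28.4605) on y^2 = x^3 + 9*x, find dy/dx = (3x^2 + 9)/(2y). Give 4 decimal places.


Using implicit differentiation of y^2 = x^3 + 9*x:
2y * dy/dx = 3x^2 + 9
dy/dx = (3x^2 + 9)/(2y)
Numerator: 3*9^2 + 9 = 252
Denominator: 2*28.4605 = 56.921
dy/dx = 252/56.921 = 4.4272

4.4272


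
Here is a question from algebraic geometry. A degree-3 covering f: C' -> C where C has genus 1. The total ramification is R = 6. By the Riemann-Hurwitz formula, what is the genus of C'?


Riemann-Hurwitz formula: 2g' - 2 = d(2g - 2) + R
Given: d = 3, g = 1, R = 6
2g' - 2 = 3*(2*1 - 2) + 6
2g' - 2 = 3*0 + 6
2g' - 2 = 0 + 6 = 6
2g' = 8
g' = 4

4


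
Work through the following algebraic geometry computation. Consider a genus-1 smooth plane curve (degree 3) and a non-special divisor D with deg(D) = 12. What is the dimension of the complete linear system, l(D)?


First, compute the genus of a smooth plane curve of degree 3:
g = (d-1)(d-2)/2 = (3-1)(3-2)/2 = 1
For a non-special divisor D (i.e., h^1(D) = 0), Riemann-Roch gives:
l(D) = deg(D) - g + 1
Since deg(D) = 12 >= 2g - 1 = 1, D is non-special.
l(D) = 12 - 1 + 1 = 12

12


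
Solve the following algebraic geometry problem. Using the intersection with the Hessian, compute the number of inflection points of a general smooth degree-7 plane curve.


For a general smooth plane curve C of degree d, the inflection points are
the intersection of C with its Hessian curve, which has degree 3(d-2).
By Bezout, the total intersection number is d * 3(d-2) = 7 * 15 = 105.
For a general curve every flex is ordinary, so each contributes
multiplicity 1 to C·Hess(C), and the number of distinct inflection
points is 3d(d-2).
Inflection points = 3*7*(7-2) = 3*7*5 = 105

105


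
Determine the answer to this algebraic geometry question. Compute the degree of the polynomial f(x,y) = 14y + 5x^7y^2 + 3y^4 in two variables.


Examine each term for its total degree (sum of exponents).
  Term '14y' has total degree 0+1 = 1.
  Term '5x^7y^2' has total degree 7+2 = 9.
  Term '3y^4' has total degree 0+4 = 4.
The maximum total degree among all terms is 9.

9


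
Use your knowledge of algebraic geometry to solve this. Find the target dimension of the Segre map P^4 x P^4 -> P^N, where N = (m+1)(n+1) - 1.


The Segre embedding maps P^m x P^n into P^N via
all products of coordinates from each factor.
N = (m+1)(n+1) - 1
N = (4+1)(4+1) - 1
N = 5*5 - 1
N = 25 - 1 = 24

24


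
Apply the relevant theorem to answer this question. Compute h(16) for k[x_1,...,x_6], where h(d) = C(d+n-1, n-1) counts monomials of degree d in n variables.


The Hilbert function for the polynomial ring in 6 variables is:
h(d) = C(d+n-1, n-1)
h(16) = C(16+6-1, 6-1) = C(21, 5)
= 21! / (5! * 16!)
= 20349

20349


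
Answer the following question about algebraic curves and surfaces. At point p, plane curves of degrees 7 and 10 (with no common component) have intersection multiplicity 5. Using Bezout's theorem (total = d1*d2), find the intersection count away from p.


By Bezout's theorem, the total intersection number is d1 * d2.
Total = 7 * 10 = 70
Intersection multiplicity at p = 5
Remaining intersections = 70 - 5 = 65

65


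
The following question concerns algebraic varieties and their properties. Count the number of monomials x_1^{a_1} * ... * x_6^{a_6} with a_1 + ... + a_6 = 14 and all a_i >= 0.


The number of degree-14 monomials in 6 variables is C(d+n-1, n-1).
= C(14+6-1, 6-1) = C(19, 5)
= 11628

11628


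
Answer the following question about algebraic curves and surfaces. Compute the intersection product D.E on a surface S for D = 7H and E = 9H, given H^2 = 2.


Using bilinearity of the intersection pairing on a surface S:
(aH).(bH) = ab * (H.H)
We have H^2 = 2.
D.E = (7H).(9H) = 7*9*2
= 63*2
= 126

126


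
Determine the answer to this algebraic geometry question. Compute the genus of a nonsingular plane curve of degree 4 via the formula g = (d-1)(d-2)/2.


Using the genus formula for smooth plane curves:
g = (d-1)(d-2)/2
g = (4-1)(4-2)/2
g = 3*2/2
g = 6/2 = 3

3


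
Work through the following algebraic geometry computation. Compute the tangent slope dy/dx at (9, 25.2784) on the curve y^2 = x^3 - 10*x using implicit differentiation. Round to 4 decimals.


Using implicit differentiation of y^2 = x^3 - 10*x:
2y * dy/dx = 3x^2 - 10
dy/dx = (3x^2 - 10)/(2y)
Numerator: 3*9^2 - 10 = 233
Denominator: 2*25.2784 = 50.5568
dy/dx = 233/50.5568 = 4.6087

4.6087


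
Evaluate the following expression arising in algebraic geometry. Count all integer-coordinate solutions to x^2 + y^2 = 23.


Systematically check integer values of x where x^2 <= 23.
For each valid x, check if 23 - x^2 is a perfect square.
Total integer solutions found: 0

0


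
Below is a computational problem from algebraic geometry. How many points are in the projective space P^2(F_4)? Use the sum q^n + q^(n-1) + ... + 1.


P^2(F_4) has (q^(n+1) - 1)/(q - 1) points.
= 4^2 + 4^1 + 4^0
= 16 + 4 + 1
= 21

21


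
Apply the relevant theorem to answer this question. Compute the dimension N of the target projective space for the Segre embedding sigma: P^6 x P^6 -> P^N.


The Segre embedding maps P^m x P^n into P^N via
all products of coordinates from each factor.
N = (m+1)(n+1) - 1
N = (6+1)(6+1) - 1
N = 7*7 - 1
N = 49 - 1 = 48

48


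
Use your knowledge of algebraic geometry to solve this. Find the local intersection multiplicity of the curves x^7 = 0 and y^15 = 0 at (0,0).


The intersection multiplicity of V(x^a) and V(y^b) at the origin is:
I(O; V(x^7), V(y^15)) = dim_k(k[x,y]/(x^7, y^15))
A basis for k[x,y]/(x^7, y^15) is the set of monomials x^i * y^j
where 0 <= i < 7 and 0 <= j < 15.
The number of such monomials is 7 * 15 = 105

105


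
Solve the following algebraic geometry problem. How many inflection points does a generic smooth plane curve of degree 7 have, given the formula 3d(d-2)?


For a general smooth plane curve C of degree d, the inflection points are
the intersection of C with its Hessian curve, which has degree 3(d-2).
By Bezout, the total intersection number is d * 3(d-2) = 7 * 15 = 105.
For a general curve every flex is ordinary, so each contributes
multiplicity 1 to C·Hess(C), and the number of distinct inflection
points is 3d(d-2).
Inflection points = 3*7*(7-2) = 3*7*5 = 105

105


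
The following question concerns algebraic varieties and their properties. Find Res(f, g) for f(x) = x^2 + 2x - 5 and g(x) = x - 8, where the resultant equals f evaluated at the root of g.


For Res(f, x - c), we evaluate f at x = c.
f(8) = 8^2 + 2*8 - 5
= 64 + 16 - 5
= 80 - 5 = 75
Res(f, g) = 75

75


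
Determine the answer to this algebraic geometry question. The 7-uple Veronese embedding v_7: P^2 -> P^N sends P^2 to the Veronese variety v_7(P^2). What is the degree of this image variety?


The Veronese variety v_7(P^2) has degree d^r.
d^r = 7^2 = 49

49


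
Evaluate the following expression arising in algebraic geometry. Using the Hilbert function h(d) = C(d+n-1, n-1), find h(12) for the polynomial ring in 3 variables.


The Hilbert function for the polynomial ring in 3 variables is:
h(d) = C(d+n-1, n-1)
h(12) = C(12+3-1, 3-1) = C(14, 2)
= 14! / (2! * 12!)
= 91

91


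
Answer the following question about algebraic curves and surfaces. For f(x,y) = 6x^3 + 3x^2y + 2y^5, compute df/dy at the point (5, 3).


df/dy = 3*x^2 + 5*2*y^4
At (5,3): 3*5^2 + 5*2*3^4
= 75 + 810
= 885

885


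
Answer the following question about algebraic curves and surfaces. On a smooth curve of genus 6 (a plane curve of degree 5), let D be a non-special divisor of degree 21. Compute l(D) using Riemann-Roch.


First, compute the genus of a smooth plane curve of degree 5:
g = (d-1)(d-2)/2 = (5-1)(5-2)/2 = 6
For a non-special divisor D (i.e., h^1(D) = 0), Riemann-Roch gives:
l(D) = deg(D) - g + 1
Since deg(D) = 21 >= 2g - 1 = 11, D is non-special.
l(D) = 21 - 6 + 1 = 16

16


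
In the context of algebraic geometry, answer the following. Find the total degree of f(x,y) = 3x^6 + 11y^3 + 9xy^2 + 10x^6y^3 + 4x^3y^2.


Examine each term for its total degree (sum of exponents).
  Term '3x^6' has total degree 6+0 = 6.
  Term '11y^3' has total degree 0+3 = 3.
  Term '9xy^2' has total degree 1+2 = 3.
  Term '10x^6y^3' has total degree 6+3 = 9.
  Term '4x^3y^2' has total degree 3+2 = 5.
The maximum total degree among all terms is 9.

9


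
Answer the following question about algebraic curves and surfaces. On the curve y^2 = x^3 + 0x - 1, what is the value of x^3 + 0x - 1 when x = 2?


Compute x^3 + 0x - 1 at x = 2:
x^3 = 2^3 = 8
0*x = 0*2 = 0
Sum: 8 + 0 - 1 = 7

7


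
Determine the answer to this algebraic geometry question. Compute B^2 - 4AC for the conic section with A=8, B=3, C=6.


The discriminant of a conic Ax^2 + Bxy + Cy^2 + ... = 0 is B^2 - 4AC.
B^2 = 3^2 = 9
4AC = 4*8*6 = 192
Discriminant = 9 - 192 = -183

-183


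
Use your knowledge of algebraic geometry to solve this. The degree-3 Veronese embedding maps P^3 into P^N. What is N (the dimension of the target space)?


The Veronese embedding v_d: P^n -> P^N maps each point to all
degree-d monomials in n+1 homogeneous coordinates.
N = C(n+d, d) - 1
N = C(3+3, 3) - 1
N = C(6, 3) - 1
C(6, 3) = 20
N = 20 - 1 = 19

19


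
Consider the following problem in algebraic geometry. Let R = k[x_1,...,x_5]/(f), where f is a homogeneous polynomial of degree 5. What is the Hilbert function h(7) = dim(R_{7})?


For R = k[x_1,...,x_n]/(f) with f homogeneous of degree e:
The Hilbert series is (1 - t^e)/(1 - t)^n.
So h(d) = C(d+n-1, n-1) - C(d-e+n-1, n-1) for d >= e.
With n=5, e=5, d=7:
C(7+5-1, 5-1) = C(11, 4) = 330
C(7-5+5-1, 5-1) = C(6, 4) = 15
h(7) = 330 - 15 = 315

315


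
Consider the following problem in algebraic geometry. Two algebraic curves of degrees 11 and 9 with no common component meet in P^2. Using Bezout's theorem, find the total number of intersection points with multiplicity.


Bezout's theorem states the intersection count equals the product of degrees.
Intersection count = 11 * 9 = 99

99


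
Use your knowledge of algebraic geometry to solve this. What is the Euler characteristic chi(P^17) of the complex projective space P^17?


The complex projective space P^17 has one cell in each even real dimension 0, 2, ..., 34.
The cohomology groups are H^{2k}(P^17) = Z for k = 0,...,17, and 0 otherwise.
Euler characteristic = sum of Betti numbers = 1 per even-dimensional cohomology group.
chi(P^17) = 17 + 1 = 18

18


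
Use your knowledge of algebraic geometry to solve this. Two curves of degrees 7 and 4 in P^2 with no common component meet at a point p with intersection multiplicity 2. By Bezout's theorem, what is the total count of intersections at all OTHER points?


By Bezout's theorem, the total intersection number is d1 * d2.
Total = 7 * 4 = 28
Intersection multiplicity at p = 2
Remaining intersections = 28 - 2 = 26

26


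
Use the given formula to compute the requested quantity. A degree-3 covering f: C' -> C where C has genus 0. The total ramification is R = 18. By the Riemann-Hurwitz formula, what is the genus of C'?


Riemann-Hurwitz formula: 2g' - 2 = d(2g - 2) + R
Given: d = 3, g = 0, R = 18
2g' - 2 = 3*(2*0 - 2) + 18
2g' - 2 = 3*(-2) + 18
2g' - 2 = -6 + 18 = 12
2g' = 14
g' = 7

7


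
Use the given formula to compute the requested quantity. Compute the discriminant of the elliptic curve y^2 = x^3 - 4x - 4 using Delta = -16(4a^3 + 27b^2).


Compute each component:
4a^3 = 4*(-4)^3 = 4*(-64) = -256
27b^2 = 27*(-4)^2 = 27*16 = 432
4a^3 + 27b^2 = -256 + 432 = 176
Delta = -16*176 = -2816

-2816


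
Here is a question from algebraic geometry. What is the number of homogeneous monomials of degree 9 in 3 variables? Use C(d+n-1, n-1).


The number of degree-9 monomials in 3 variables is C(d+n-1, n-1).
= C(9+3-1, 3-1) = C(11, 2)
= 55

55


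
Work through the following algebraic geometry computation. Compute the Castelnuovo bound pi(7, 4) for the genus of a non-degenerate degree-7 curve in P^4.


Castelnuovo's bound: write d - 1 = m(r-1) + epsilon with 0 <= epsilon < r-1.
d - 1 = 7 - 1 = 6
r - 1 = 4 - 1 = 3
6 = 2*3 + 0, so m = 2, epsilon = 0
pi(d, r) = m(m-1)(r-1)/2 + m*epsilon
= 2*1*3/2 + 2*0
= 6/2 + 0
= 3 + 0 = 3

3


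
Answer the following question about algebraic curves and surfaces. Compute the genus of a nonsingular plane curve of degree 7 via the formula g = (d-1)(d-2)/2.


Using the genus formula for smooth plane curves:
g = (d-1)(d-2)/2
g = (7-1)(7-2)/2
g = 6*5/2
g = 30/2 = 15

15


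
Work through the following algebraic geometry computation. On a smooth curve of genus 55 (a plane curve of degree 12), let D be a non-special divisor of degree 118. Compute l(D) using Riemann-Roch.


First, compute the genus of a smooth plane curve of degree 12:
g = (d-1)(d-2)/2 = (12-1)(12-2)/2 = 55
For a non-special divisor D (i.e., h^1(D) = 0), Riemann-Roch gives:
l(D) = deg(D) - g + 1
Since deg(D) = 118 >= 2g - 1 = 109, D is non-special.
l(D) = 118 - 55 + 1 = 64

64


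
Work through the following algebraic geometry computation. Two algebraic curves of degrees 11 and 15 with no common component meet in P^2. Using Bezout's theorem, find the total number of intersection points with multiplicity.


Bezout's theorem states the intersection count equals the product of degrees.
Intersection count = 11 * 15 = 165

165


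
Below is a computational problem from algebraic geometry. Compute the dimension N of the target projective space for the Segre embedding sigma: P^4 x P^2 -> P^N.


The Segre embedding maps P^m x P^n into P^N via
all products of coordinates from each factor.
N = (m+1)(n+1) - 1
N = (4+1)(2+1) - 1
N = 5*3 - 1
N = 15 - 1 = 14

14


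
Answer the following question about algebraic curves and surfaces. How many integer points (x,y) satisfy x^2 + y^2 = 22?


Systematically check integer values of x where x^2 <= 22.
For each valid x, check if 22 - x^2 is a perfect square.
Total integer solutions found: 0

0


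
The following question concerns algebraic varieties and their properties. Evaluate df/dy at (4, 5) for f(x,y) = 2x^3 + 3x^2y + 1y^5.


df/dy = 3*x^2 + 5*1*y^4
At (4,5): 3*4^2 + 5*1*5^4
= 48 + 3125
= 3173

3173


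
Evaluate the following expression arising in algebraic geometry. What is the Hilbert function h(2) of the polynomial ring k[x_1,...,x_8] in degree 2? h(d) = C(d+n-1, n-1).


The Hilbert function for the polynomial ring in 8 variables is:
h(d) = C(d+n-1, n-1)
h(2) = C(2+8-1, 8-1) = C(9, 7)
= 9! / (7! * 2!)
= 36

36


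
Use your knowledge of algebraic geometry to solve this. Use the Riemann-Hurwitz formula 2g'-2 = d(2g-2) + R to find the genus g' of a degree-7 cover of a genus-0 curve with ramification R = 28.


Riemann-Hurwitz formula: 2g' - 2 = d(2g - 2) + R
Given: d = 7, g = 0, R = 28
2g' - 2 = 7*(2*0 - 2) + 28
2g' - 2 = 7*(-2) + 28
2g' - 2 = -14 + 28 = 14
2g' = 16
g' = 8

8


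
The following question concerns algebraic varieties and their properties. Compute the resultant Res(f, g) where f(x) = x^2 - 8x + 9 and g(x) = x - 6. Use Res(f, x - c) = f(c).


For Res(f, x - c), we evaluate f at x = c.
f(6) = 6^2 - 8*6 + 9
= 36 - 48 + 9
= -12 + 9 = -3
Res(f, g) = -3

-3


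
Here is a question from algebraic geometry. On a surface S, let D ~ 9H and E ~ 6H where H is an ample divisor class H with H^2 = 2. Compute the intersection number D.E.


Using bilinearity of the intersection pairing on a surface S:
(aH).(bH) = ab * (H.H)
We have H^2 = 2.
D.E = (9H).(6H) = 9*6*2
= 54*2
= 108

108


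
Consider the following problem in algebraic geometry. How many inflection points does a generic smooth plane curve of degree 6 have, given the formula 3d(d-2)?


For a general smooth plane curve C of degree d, the inflection points are
the intersection of C with its Hessian curve, which has degree 3(d-2).
By Bezout, the total intersection number is d * 3(d-2) = 6 * 12 = 72.
For a general curve every flex is ordinary, so each contributes
multiplicity 1 to C·Hess(C), and the number of distinct inflection
points is 3d(d-2).
Inflection points = 3*6*(6-2) = 3*6*4 = 72

72


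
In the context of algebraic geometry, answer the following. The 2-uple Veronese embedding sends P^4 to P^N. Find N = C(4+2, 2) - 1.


The Veronese embedding v_d: P^n -> P^N maps each point to all
degree-d monomials in n+1 homogeneous coordinates.
N = C(n+d, d) - 1
N = C(4+2, 2) - 1
N = C(6, 2) - 1
C(6, 2) = 15
N = 15 - 1 = 14

14


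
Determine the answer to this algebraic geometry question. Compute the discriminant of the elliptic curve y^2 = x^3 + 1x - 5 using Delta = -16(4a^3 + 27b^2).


Compute each component:
4a^3 = 4*1^3 = 4*1 = 4
27b^2 = 27*(-5)^2 = 27*25 = 675
4a^3 + 27b^2 = 4 + 675 = 679
Delta = -16*679 = -10864

-10864


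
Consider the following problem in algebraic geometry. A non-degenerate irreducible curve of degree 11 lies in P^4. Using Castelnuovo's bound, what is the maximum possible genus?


Castelnuovo's bound: write d - 1 = m(r-1) + epsilon with 0 <= epsilon < r-1.
d - 1 = 11 - 1 = 10
r - 1 = 4 - 1 = 3
10 = 3*3 + 1, so m = 3, epsilon = 1
pi(d, r) = m(m-1)(r-1)/2 + m*epsilon
= 3*2*3/2 + 3*1
= 18/2 + 3
= 9 + 3 = 12

12


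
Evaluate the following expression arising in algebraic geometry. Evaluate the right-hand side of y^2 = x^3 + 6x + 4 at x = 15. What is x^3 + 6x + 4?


Compute x^3 + 6x + 4 at x = 15:
x^3 = 15^3 = 3375
6*x = 6*15 = 90
Sum: 3375 + 90 + 4 = 3469

3469


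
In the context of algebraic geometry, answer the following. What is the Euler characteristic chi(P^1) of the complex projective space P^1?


The complex projective space P^1 has one cell in each even real dimension 0, 2, ..., 2.
The cohomology groups are H^{2k}(P^1) = Z for k = 0,...,1, and 0 otherwise.
Euler characteristic = sum of Betti numbers = 1 per even-dimensional cohomology group.
chi(P^1) = 1 + 1 = 2

2


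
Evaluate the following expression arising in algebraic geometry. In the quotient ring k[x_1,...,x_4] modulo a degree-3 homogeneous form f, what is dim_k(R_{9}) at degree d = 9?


For R = k[x_1,...,x_n]/(f) with f homogeneous of degree e:
The Hilbert series is (1 - t^e)/(1 - t)^n.
So h(d) = C(d+n-1, n-1) - C(d-e+n-1, n-1) for d >= e.
With n=4, e=3, d=9:
C(9+4-1, 4-1) = C(12, 3) = 220
C(9-3+4-1, 4-1) = C(9, 3) = 84
h(9) = 220 - 84 = 136

136


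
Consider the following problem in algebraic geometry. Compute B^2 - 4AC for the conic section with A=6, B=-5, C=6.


The discriminant of a conic Ax^2 + Bxy + Cy^2 + ... = 0 is B^2 - 4AC.
B^2 = (-5)^2 = 25
4AC = 4*6*6 = 144
Discriminant = 25 - 144 = -119

-119


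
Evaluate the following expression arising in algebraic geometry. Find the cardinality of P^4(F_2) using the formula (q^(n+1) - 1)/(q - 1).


P^4(F_2) has (q^(n+1) - 1)/(q - 1) points.
= 2^4 + 2^3 + 2^2 + 2^1 + 2^0
= 16 + 8 + 4 + 2 + 1
= 31

31


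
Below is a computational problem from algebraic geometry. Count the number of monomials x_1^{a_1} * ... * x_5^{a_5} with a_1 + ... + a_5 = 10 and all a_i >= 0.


The number of degree-10 monomials in 5 variables is C(d+n-1, n-1).
= C(10+5-1, 5-1) = C(14, 4)
= 1001

1001


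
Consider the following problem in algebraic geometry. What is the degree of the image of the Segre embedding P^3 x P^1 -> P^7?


The degree of the Segre variety P^3 x P^1 is C(m+n, m).
= C(4, 3)
= 4

4


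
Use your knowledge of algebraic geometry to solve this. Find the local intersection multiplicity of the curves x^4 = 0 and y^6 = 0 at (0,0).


The intersection multiplicity of V(x^a) and V(y^b) at the origin is:
I(O; V(x^4), V(y^6)) = dim_k(k[x,y]/(x^4, y^6))
A basis for k[x,y]/(x^4, y^6) is the set of monomials x^i * y^j
where 0 <= i < 4 and 0 <= j < 6.
The number of such monomials is 4 * 6 = 24

24


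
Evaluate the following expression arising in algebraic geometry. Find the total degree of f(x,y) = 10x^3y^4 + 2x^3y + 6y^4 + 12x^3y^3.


Examine each term for its total degree (sum of exponents).
  Term '10x^3y^4' has total degree 3+4 = 7.
  Term '2x^3y' has total degree 3+1 = 4.
  Term '6y^4' has total degree 0+4 = 4.
  Term '12x^3y^3' has total degree 3+3 = 6.
The maximum total degree among all terms is 7.

7


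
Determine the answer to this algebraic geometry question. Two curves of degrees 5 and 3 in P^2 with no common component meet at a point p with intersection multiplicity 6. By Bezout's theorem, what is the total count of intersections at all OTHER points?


By Bezout's theorem, the total intersection number is d1 * d2.
Total = 5 * 3 = 15
Intersection multiplicity at p = 6
Remaining intersections = 15 - 6 = 9

9


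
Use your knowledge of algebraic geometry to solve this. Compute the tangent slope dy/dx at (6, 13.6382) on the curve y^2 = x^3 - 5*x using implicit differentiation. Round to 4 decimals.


Using implicit differentiation of y^2 = x^3 - 5*x:
2y * dy/dx = 3x^2 - 5
dy/dx = (3x^2 - 5)/(2y)
Numerator: 3*6^2 - 5 = 103
Denominator: 2*13.6382 = 27.2764
dy/dx = 103/27.2764 = 3.7762

3.7762


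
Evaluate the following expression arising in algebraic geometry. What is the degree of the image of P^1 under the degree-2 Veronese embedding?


The Veronese variety v_2(P^1) has degree d^r.
d^r = 2^1 = 2

2


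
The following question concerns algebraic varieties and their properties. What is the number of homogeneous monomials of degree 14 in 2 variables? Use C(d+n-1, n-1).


The number of degree-14 monomials in 2 variables is C(d+n-1, n-1).
= C(14+2-1, 2-1) = C(15, 1)
= 15

15


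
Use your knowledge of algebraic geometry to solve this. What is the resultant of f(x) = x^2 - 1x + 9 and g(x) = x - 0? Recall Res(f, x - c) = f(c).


For Res(f, x - c), we evaluate f at x = c.
f(0) = 0^2 - 1*0 + 9
= 0 + 0 + 9
= 0 + 9 = 9
Res(f, g) = 9

9


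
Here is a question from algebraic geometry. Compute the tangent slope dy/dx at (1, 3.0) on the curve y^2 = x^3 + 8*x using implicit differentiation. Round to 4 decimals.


Using implicit differentiation of y^2 = x^3 + 8*x:
2y * dy/dx = 3x^2 + 8
dy/dx = (3x^2 + 8)/(2y)
Numerator: 3*1^2 + 8 = 11
Denominator: 2*3.0 = 6.0
dy/dx = 11/6.0 = 1.8333

1.8333


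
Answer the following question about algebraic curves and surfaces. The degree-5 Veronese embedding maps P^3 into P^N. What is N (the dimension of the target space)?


The Veronese embedding v_d: P^n -> P^N maps each point to all
degree-d monomials in n+1 homogeneous coordinates.
N = C(n+d, d) - 1
N = C(3+5, 5) - 1
N = C(8, 5) - 1
C(8, 5) = 56
N = 56 - 1 = 55

55


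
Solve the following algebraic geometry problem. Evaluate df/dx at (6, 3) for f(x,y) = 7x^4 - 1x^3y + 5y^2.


df/dx = 4*7*x^3 + 3*(-1)*x^2*y
At (6,3): 4*7*6^3 + 3*(-1)*6^2*3
= 6048 - 324
= 5724

5724


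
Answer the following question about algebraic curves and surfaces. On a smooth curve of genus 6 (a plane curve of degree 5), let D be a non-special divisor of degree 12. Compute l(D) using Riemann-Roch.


First, compute the genus of a smooth plane curve of degree 5:
g = (d-1)(d-2)/2 = (5-1)(5-2)/2 = 6
For a non-special divisor D (i.e., h^1(D) = 0), Riemann-Roch gives:
l(D) = deg(D) - g + 1
Since deg(D) = 12 >= 2g - 1 = 11, D is non-special.
l(D) = 12 - 6 + 1 = 7

7


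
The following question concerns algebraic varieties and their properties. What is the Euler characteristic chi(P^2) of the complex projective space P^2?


The complex projective space P^2 has one cell in each even real dimension 0, 2, ..., 4.
The cohomology groups are H^{2k}(P^2) = Z for k = 0,...,2, and 0 otherwise.
Euler characteristic = sum of Betti numbers = 1 per even-dimensional cohomology group.
chi(P^2) = 2 + 1 = 3

3


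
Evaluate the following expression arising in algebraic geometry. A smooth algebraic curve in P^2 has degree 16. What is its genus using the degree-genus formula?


Using the genus formula for smooth plane curves:
g = (d-1)(d-2)/2
g = (16-1)(16-2)/2
g = 15*14/2
g = 210/2 = 105

105


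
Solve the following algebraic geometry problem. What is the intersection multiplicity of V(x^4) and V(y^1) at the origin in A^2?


The intersection multiplicity of V(x^a) and V(y^b) at the origin is:
I(O; V(x^4), V(y^1)) = dim_k(k[x,y]/(x^4, y^1))
A basis for k[x,y]/(x^4, y^1) is the set of monomials x^i * y^j
where 0 <= i < 4 and 0 <= j < 1.
The number of such monomials is 4 * 1 = 4

4


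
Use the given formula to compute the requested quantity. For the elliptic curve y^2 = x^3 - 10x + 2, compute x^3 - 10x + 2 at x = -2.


Compute x^3 - 10x + 2 at x = -2:
x^3 = (-2)^3 = -8
(-10)*x = (-10)*(-2) = 20
Sum: -8 + 20 + 2 = 14

14


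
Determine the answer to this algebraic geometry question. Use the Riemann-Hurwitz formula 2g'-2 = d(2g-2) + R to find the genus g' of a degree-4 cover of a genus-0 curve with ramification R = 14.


Riemann-Hurwitz formula: 2g' - 2 = d(2g - 2) + R
Given: d = 4, g = 0, R = 14
2g' - 2 = 4*(2*0 - 2) + 14
2g' - 2 = 4*(-2) + 14
2g' - 2 = -8 + 14 = 6
2g' = 8
g' = 4

4


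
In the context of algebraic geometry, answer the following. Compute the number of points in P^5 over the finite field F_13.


P^5(F_13) has (q^(n+1) - 1)/(q - 1) points.
= 13^5 + 13^4 + 13^3 + 13^2 + 13^1 + 13^0
= 371293 + 28561 + 2197 + 169 + 13 + 1
= 402234

402234


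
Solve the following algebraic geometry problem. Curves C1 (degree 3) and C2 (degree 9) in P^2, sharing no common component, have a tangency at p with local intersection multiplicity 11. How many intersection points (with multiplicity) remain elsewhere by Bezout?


By Bezout's theorem, the total intersection number is d1 * d2.
Total = 3 * 9 = 27
Intersection multiplicity at p = 11
Remaining intersections = 27 - 11 = 16

16


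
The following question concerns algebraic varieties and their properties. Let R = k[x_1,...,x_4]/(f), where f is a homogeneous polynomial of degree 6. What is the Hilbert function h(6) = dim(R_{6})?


For R = k[x_1,...,x_n]/(f) with f homogeneous of degree e:
The Hilbert series is (1 - t^e)/(1 - t)^n.
So h(d) = C(d+n-1, n-1) - C(d-e+n-1, n-1) for d >= e.
With n=4, e=6, d=6:
C(6+4-1, 4-1) = C(9, 3) = 84
C(6-6+4-1, 4-1) = C(3, 3) = 1
h(6) = 84 - 1 = 83

83


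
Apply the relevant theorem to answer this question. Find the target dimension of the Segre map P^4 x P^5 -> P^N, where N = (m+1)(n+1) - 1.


The Segre embedding maps P^m x P^n into P^N via
all products of coordinates from each factor.
N = (m+1)(n+1) - 1
N = (4+1)(5+1) - 1
N = 5*6 - 1
N = 30 - 1 = 29

29


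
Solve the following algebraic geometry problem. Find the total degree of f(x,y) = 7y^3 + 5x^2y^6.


Examine each term for its total degree (sum of exponents).
  Term '7y^3' has total degree 0+3 = 3.
  Term '5x^2y^6' has total degree 2+6 = 8.
The maximum total degree among all terms is 8.

8


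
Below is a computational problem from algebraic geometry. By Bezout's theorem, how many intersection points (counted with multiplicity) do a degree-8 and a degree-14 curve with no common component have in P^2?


Bezout's theorem states the intersection count equals the product of degrees.
Intersection count = 8 * 14 = 112

112


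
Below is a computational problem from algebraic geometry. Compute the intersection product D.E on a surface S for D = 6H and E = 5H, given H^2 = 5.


Using bilinearity of the intersection pairing on a surface S:
(aH).(bH) = ab * (H.H)
We have H^2 = 5.
D.E = (6H).(5H) = 6*5*5
= 30*5
= 150

150


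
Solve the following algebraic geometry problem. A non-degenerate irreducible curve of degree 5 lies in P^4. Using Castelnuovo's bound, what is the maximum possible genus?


Castelnuovo's bound: write d - 1 = m(r-1) + epsilon with 0 <= epsilon < r-1.
d - 1 = 5 - 1 = 4
r - 1 = 4 - 1 = 3
4 = 1*3 + 1, so m = 1, epsilon = 1
pi(d, r) = m(m-1)(r-1)/2 + m*epsilon
= 1*0*3/2 + 1*1
= 0/2 + 1
= 0 + 1 = 1

1


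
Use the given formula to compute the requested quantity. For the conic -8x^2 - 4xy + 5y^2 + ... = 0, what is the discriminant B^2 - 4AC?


The discriminant of a conic Ax^2 + Bxy + Cy^2 + ... = 0 is B^2 - 4AC.
B^2 = (-4)^2 = 16
4AC = 4*(-8)*5 = -160
Discriminant = 16 + 160 = 176

176


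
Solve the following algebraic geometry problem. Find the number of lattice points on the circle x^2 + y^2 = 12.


Systematically check integer values of x where x^2 <= 12.
For each valid x, check if 12 - x^2 is a perfect square.
Total integer solutions found: 0

0


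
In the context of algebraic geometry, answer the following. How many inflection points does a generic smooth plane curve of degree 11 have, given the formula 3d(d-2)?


For a general smooth plane curve C of degree d, the inflection points are
the intersection of C with its Hessian curve, which has degree 3(d-2).
By Bezout, the total intersection number is d * 3(d-2) = 11 * 27 = 297.
For a general curve every flex is ordinary, so each contributes
multiplicity 1 to C·Hess(C), and the number of distinct inflection
points is 3d(d-2).
Inflection points = 3*11*(11-2) = 3*11*9 = 297

297


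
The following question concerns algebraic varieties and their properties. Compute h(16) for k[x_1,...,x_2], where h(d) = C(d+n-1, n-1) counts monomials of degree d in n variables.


The Hilbert function for the polynomial ring in 2 variables is:
h(d) = C(d+n-1, n-1)
h(16) = C(16+2-1, 2-1) = C(17, 1)
= 17! / (1! * 16!)
= 17

17


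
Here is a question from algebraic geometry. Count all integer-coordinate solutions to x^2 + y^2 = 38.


Systematically check integer values of x where x^2 <= 38.
For each valid x, check if 38 - x^2 is a perfect square.
Total integer solutions found: 0

0


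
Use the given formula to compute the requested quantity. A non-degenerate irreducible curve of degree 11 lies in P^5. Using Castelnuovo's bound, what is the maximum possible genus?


Castelnuovo's bound: write d - 1 = m(r-1) + epsilon with 0 <= epsilon < r-1.
d - 1 = 11 - 1 = 10
r - 1 = 5 - 1 = 4
10 = 2*4 + 2, so m = 2, epsilon = 2
pi(d, r) = m(m-1)(r-1)/2 + m*epsilon
= 2*1*4/2 + 2*2
= 8/2 + 4
= 4 + 4 = 8

8


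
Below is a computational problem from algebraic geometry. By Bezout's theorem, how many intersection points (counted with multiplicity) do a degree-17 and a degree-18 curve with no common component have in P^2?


Bezout's theorem states the intersection count equals the product of degrees.
Intersection count = 17 * 18 = 306

306


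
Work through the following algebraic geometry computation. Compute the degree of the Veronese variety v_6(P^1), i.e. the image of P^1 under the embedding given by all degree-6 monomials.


The Veronese variety v_6(P^1) has degree d^r.
d^r = 6^1 = 6

6


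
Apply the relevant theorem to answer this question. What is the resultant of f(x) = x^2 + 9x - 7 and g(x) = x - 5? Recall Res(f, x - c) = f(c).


For Res(f, x - c), we evaluate f at x = c.
f(5) = 5^2 + 9*5 - 7
= 25 + 45 - 7
= 70 - 7 = 63
Res(f, g) = 63

63


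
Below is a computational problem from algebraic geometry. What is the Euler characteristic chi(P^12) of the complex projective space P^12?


The complex projective space P^12 has one cell in each even real dimension 0, 2, ..., 24.
The cohomology groups are H^{2k}(P^12) = Z for k = 0,...,12, and 0 otherwise.
Euler characteristic = sum of Betti numbers = 1 per even-dimensional cohomology group.
chi(P^12) = 12 + 1 = 13

13


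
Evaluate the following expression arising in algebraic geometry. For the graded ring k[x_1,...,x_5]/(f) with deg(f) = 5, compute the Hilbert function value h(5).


For R = k[x_1,...,x_n]/(f) with f homogeneous of degree e:
The Hilbert series is (1 - t^e)/(1 - t)^n.
So h(d) = C(d+n-1, n-1) - C(d-e+n-1, n-1) for d >= e.
With n=5, e=5, d=5:
C(5+5-1, 5-1) = C(9, 4) = 126
C(5-5+5-1, 5-1) = C(4, 4) = 1
h(5) = 126 - 1 = 125

125


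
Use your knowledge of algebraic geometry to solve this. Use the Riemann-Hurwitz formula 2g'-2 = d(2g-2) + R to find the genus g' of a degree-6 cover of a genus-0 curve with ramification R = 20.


Riemann-Hurwitz formula: 2g' - 2 = d(2g - 2) + R
Given: d = 6, g = 0, R = 20
2g' - 2 = 6*(2*0 - 2) + 20
2g' - 2 = 6*(-2) + 20
2g' - 2 = -12 + 20 = 8
2g' = 10
g' = 5

5


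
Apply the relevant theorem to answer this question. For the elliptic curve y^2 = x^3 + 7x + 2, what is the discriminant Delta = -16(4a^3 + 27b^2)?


Compute each component:
4a^3 = 4*7^3 = 4*343 = 1372
27b^2 = 27*2^2 = 27*4 = 108
4a^3 + 27b^2 = 1372 + 108 = 1480
Delta = -16*1480 = -23680

-23680


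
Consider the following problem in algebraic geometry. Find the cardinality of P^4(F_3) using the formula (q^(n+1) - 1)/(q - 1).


P^4(F_3) has (q^(n+1) - 1)/(q - 1) points.
= 3^4 + 3^3 + 3^2 + 3^1 + 3^0
= 81 + 27 + 9 + 3 + 1
= 121

121


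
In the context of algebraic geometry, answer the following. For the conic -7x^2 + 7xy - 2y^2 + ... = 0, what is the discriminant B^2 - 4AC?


The discriminant of a conic Ax^2 + Bxy + Cy^2 + ... = 0 is B^2 - 4AC.
B^2 = 7^2 = 49
4AC = 4*(-7)*(-2) = 56
Discriminant = 49 - 56 = -7

-7


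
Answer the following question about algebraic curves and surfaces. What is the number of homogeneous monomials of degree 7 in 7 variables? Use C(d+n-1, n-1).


The number of degree-7 monomials in 7 variables is C(d+n-1, n-1).
= C(7+7-1, 7-1) = C(13, 6)
= 1716

1716


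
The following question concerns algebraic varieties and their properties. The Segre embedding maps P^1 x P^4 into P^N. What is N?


The Segre embedding maps P^m x P^n into P^N via
all products of coordinates from each factor.
N = (m+1)(n+1) - 1
N = (1+1)(4+1) - 1
N = 2*5 - 1
N = 10 - 1 = 9

9


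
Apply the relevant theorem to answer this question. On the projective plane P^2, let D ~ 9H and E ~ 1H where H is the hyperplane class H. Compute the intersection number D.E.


Using bilinearity of the intersection pairing on the projective plane P^2:
(aH).(bH) = ab * (H.H)
We have H^2 = 1 (Bezout).
D.E = (9H).(1H) = 9*1*1
= 9*1
= 9

9


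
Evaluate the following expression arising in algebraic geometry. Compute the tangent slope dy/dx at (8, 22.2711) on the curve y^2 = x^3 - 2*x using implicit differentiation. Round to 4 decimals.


Using implicit differentiation of y^2 = x^3 - 2*x:
2y * dy/dx = 3x^2 - 2
dy/dx = (3x^2 - 2)/(2y)
Numerator: 3*8^2 - 2 = 190
Denominator: 2*22.2711 = 44.5422
dy/dx = 190/44.5422 = 4.2656

4.2656


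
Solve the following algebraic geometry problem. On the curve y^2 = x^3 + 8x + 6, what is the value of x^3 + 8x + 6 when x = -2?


Compute x^3 + 8x + 6 at x = -2:
x^3 = (-2)^3 = -8
8*x = 8*(-2) = -16
Sum: -8 - 16 + 6 = -18

-18


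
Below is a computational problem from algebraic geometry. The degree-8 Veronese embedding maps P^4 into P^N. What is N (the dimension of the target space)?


The Veronese embedding v_d: P^n -> P^N maps each point to all
degree-d monomials in n+1 homogeneous coordinates.
N = C(n+d, d) - 1
N = C(4+8, 8) - 1
N = C(12, 8) - 1
C(12, 8) = 495
N = 495 - 1 = 494

494


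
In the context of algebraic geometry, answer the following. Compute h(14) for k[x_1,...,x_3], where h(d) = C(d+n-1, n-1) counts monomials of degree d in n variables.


The Hilbert function for the polynomial ring in 3 variables is:
h(d) = C(d+n-1, n-1)
h(14) = C(14+3-1, 3-1) = C(16, 2)
= 16! / (2! * 14!)
= 120

120


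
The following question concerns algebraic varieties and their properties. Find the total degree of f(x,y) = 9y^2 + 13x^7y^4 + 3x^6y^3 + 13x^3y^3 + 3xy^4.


Examine each term for its total degree (sum of exponents).
  Term '9y^2' has total degree 0+2 = 2.
  Term '13x^7y^4' has total degree 7+4 = 11.
  Term '3x^6y^3' has total degree 6+3 = 9.
  Term '13x^3y^3' has total degree 3+3 = 6.
  Term '3xy^4' has total degree 1+4 = 5.
The maximum total degree among all terms is 11.

11


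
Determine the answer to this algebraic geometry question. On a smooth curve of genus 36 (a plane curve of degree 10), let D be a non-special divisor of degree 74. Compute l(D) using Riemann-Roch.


First, compute the genus of a smooth plane curve of degree 10:
g = (d-1)(d-2)/2 = (10-1)(10-2)/2 = 36
For a non-special divisor D (i.e., h^1(D) = 0), Riemann-Roch gives:
l(D) = deg(D) - g + 1
Since deg(D) = 74 >= 2g - 1 = 71, D is non-special.
l(D) = 74 - 36 + 1 = 39

39


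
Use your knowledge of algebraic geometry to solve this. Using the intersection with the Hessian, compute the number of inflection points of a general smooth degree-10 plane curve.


For a general smooth plane curve C of degree d, the inflection points are
the intersection of C with its Hessian curve, which has degree 3(d-2).
By Bezout, the total intersection number is d * 3(d-2) = 10 * 24 = 240.
For a general curve every flex is ordinary, so each contributes
multiplicity 1 to C·Hess(C), and the number of distinct inflection
points is 3d(d-2).
Inflection points = 3*10*(10-2) = 3*10*8 = 240

240


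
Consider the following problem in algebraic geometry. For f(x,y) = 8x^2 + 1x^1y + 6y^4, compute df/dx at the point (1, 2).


df/dx = 2*8*x^1 + 1*1*x^0*y
At (1,2): 2*8*1^1 + 1*1*1^0*2
= 16 + 2
= 18

18


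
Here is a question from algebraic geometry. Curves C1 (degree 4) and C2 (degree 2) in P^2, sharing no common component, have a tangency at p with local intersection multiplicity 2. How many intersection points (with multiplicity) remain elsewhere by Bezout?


By Bezout's theorem, the total intersection number is d1 * d2.
Total = 4 * 2 = 8
Intersection multiplicity at p = 2
Remaining intersections = 8 - 2 = 6

6


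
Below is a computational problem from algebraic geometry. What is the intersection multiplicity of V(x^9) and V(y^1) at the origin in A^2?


The intersection multiplicity of V(x^a) and V(y^b) at the origin is:
I(O; V(x^9), V(y^1)) = dim_k(k[x,y]/(x^9, y^1))
A basis for k[x,y]/(x^9, y^1) is the set of monomials x^i * y^j
where 0 <= i < 9 and 0 <= j < 1.
The number of such monomials is 9 * 1 = 9

9


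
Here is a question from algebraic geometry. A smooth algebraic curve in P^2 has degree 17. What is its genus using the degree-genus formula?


Using the genus formula for smooth plane curves:
g = (d-1)(d-2)/2
g = (17-1)(17-2)/2
g = 16*15/2
g = 240/2 = 120

120


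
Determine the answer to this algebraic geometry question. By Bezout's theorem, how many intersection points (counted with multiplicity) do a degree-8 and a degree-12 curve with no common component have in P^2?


Bezout's theorem states the intersection count equals the product of degrees.
Intersection count = 8 * 12 = 96

96


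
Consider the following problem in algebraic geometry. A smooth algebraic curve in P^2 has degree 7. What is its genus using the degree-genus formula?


Using the genus formula for smooth plane curves:
g = (d-1)(d-2)/2
g = (7-1)(7-2)/2
g = 6*5/2
g = 30/2 = 15

15


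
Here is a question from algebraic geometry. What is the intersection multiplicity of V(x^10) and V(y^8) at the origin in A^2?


The intersection multiplicity of V(x^a) and V(y^b) at the origin is:
I(O; V(x^10), V(y^8)) = dim_k(k[x,y]/(x^10, y^8))
A basis for k[x,y]/(x^10, y^8) is the set of monomials x^i * y^j
where 0 <= i < 10 and 0 <= j < 8.
The number of such monomials is 10 * 8 = 80

80


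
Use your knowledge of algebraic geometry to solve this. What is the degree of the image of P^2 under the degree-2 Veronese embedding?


The Veronese variety v_2(P^2) has degree d^r.
d^r = 2^2 = 4

4


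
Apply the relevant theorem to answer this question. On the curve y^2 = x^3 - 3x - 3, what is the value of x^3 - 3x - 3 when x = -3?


Compute x^3 - 3x - 3 at x = -3:
x^3 = (-3)^3 = -27
(-3)*x = (-3)*(-3) = 9
Sum: -27 + 9 - 3 = -21

-21


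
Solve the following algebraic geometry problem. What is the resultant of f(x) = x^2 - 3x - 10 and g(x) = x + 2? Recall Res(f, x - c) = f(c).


For Res(f, x - c), we evaluate f at x = c.
f(-2) = (-2)^2 - 3*(-2) - 10
= 4 + 6 - 10
= 10 - 10 = 0
Res(f, g) = 0

0


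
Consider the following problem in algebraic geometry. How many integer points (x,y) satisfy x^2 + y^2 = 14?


Systematically check integer values of x where x^2 <= 14.
For each valid x, check if 14 - x^2 is a perfect square.
Total integer solutions found: 0

0
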